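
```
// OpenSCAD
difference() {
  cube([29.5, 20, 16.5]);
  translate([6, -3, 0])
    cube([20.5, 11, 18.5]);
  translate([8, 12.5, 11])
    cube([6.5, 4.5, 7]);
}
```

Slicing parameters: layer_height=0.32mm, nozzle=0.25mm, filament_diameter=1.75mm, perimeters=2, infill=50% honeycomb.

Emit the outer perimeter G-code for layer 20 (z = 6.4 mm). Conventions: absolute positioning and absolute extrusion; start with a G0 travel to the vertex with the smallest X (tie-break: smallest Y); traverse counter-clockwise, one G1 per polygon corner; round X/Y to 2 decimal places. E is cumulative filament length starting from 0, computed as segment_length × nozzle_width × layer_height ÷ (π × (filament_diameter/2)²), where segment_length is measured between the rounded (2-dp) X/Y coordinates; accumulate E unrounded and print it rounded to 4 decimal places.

G0 X0.00 Y0.00 Z6.40
G1 X6.00 Y0.00 E0.1996
G1 X6.00 Y8.00 E0.4656
G1 X26.50 Y8.00 E1.1475
G1 X26.50 Y0.00 E1.4136
G1 X29.50 Y0.00 E1.5133
G1 X29.50 Y20.00 E2.1785
G1 X0.00 Y20.00 E3.1597
G1 X0.00 Y0.00 E3.8249

At z = 6.4 mm: the cube (footprint 29.5×20) is included at this height; the 20.5×11 cube at (6, -3) contributes its full rectangle; the cube at (8, 12.5) is absent (z outside [11, 18]); Taking the first minus the rest: starting from the 29.5×20 cube, the 20.5×11 cube at (6, -3) partially overlaps it — only the 164.00 mm² overlap (of its 225.50 mm²) is removed, clipping the outline — 1 connected region. The outline is a single polygon with 8 vertices. Extrusion per mm of travel: 0.25 × 0.32 / (π × 0.875²) = 0.033260. Accumulating E over each segment gives final E = 3.8249.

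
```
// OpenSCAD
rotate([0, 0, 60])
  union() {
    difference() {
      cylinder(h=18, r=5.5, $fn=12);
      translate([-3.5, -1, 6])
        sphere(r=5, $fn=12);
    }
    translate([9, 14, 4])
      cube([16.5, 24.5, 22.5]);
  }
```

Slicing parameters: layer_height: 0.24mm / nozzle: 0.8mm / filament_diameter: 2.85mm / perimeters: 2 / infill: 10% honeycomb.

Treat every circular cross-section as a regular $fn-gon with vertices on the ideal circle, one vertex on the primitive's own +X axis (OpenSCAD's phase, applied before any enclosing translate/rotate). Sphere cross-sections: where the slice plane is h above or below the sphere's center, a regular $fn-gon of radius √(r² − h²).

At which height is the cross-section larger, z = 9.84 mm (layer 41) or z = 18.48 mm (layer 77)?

layer 41 (z = 9.84 mm)

Layer 41 (z = 9.84): the r=5.5 cylinder contributes a regular 12-gon of circumradius 5.5 (area = (12/2)·5.500²·sin(360°/12) = 90.75 mm²); the r=5 sphere at (-3.5, -1) contributes a regular 12-gon of circumradius √(5²−3.84²) = 3.202 (area = (12/2)·3.202²·sin(360°/12) = 30.76 mm²); Taking the first minus the rest: starting from the r=5.5 cylinder (90.75 mm²), the r=5 sphere at (-3.5, -1) partially overlaps it — only the 24.12 mm² overlap (of its 30.76 mm²) is removed, clipping the outline — area = 66.63 mm²; the cube at (9, 14) is present — its section is the full 16.5×24.5 rectangle (area 404.25 mm²); Combining (union): the 2 present regions are separate (no shared area or edge), so areas and boundary lengths simply add and each stays a separate island — area = 470.88 mm²; (rotated 60° about Z; rotation is an isometry so areas/perimeters/island counts are preserved). So its area = 470.88 mm². Layer 77 (z = 18.48): the cylinder is absent (z outside [0, 18]); the sphere at (-3.5, -1) does not reach this height (|z−center|=12.480 > r=5); Subtracting the remaining from the first: the first operand is absent here, so nothing remains; the cube at (9, 14) (footprint 16.5×24.5) is included at this height (area 404.25 mm²); Taking the union: only the 16.5×24.5 cube at (9, 14) is present, so the union is just that shape — area = 404.25 mm²; (rotated 60° about Z; rotation is an isometry so areas/perimeters/island counts are preserved). So its area = 404.25 mm². Layer 41 is larger (470.88 vs 404.25 mm²).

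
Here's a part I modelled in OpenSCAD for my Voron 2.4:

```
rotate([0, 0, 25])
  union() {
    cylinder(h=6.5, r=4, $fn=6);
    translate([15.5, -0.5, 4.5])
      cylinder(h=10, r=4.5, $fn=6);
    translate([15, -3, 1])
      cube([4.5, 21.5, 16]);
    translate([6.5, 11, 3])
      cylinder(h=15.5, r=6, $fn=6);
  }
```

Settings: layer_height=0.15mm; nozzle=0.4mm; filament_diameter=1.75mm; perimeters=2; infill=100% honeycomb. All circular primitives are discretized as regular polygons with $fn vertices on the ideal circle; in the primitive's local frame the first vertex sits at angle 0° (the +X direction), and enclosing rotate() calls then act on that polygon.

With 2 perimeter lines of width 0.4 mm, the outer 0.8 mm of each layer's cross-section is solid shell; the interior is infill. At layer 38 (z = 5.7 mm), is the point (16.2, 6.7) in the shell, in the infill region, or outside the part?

infill

At z = 5.7 mm: the cylinder: section is a regular 6-gon, circumradius r=4; the r=4.5 cylinder at (15.5, -0.5) contributes a regular 6-gon of circumradius 4.5; the 4.5×21.5 cube at (15, -3) contributes its full rectangle; the r=6 cylinder at (6.5, 11) gives a regular 6-gon of circumradius 6 (constant along its height); Combining (union): the regions partially overlap (shared area 25.36 mm²), so overlapping operands fuse into one piece — 3 connected regions; (whole slice rotated 25° about Z — lengths, areas and connectivity unchanged). Overall, the cross-section has 3 separate islands. Undo the 25° rotation: the query point maps to (17.514, -0.774) in the un-rotated model frame. The nearest boundary edge runs (20.00, -0.50)→(19.50, -1.37); distance from the point to it = 2.07 mm. (Shell/infill is judged within the island containing the point — the largest one.) The point is inside the cross-section and 2.07 mm from the nearest boundary — more than the 0.8 mm shell width (2 × 0.4), so it's in the infill interior.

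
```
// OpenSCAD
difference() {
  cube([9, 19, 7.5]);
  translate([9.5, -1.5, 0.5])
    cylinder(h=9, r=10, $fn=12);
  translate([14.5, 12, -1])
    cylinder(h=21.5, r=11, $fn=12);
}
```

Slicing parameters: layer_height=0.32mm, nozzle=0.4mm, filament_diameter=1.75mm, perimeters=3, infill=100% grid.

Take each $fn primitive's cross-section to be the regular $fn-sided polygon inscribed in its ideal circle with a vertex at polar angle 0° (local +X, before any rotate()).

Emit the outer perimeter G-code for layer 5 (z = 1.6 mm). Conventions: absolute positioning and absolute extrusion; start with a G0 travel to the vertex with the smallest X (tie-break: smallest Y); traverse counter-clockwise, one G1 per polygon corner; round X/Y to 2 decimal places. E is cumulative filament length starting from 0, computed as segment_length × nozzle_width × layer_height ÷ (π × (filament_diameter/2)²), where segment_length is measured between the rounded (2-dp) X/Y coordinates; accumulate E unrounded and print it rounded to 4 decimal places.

At z = 1.6 mm: the cube (footprint 9×19) is included at this height; the cylinder at (9.5, -1.5): section is a regular 12-gon, circumradius r=10; the r=11 cylinder at (14.5, 12) gives a regular 12-gon of circumradius 11 (constant along its height); Subtracting the remaining from the first: starting from the 9×19 cube, the r=10 cylinder at (9.5, -1.5) partially overlaps it — only the 56.07 mm² overlap (of its 300.00 mm²) is removed, clipping the outline; the r=11 cylinder at (14.5, 12) partially overlaps it — only the 51.89 mm² overlap (of its 363.00 mm²) is removed, clipping the outline — 1 connected region. The outline is a single polygon with 8 vertices. Extrusion per mm of travel: 0.4 × 0.32 / (π × 0.875²) = 0.053216. Accumulating E over each segment gives final E = 2.4777.

G0 X0.00 Y0.37 Z1.60
G1 X0.84 Y3.50 E0.1725
G1 X4.50 Y7.16 E0.4479
G1 X4.78 Y7.23 E0.4633
G1 X3.50 Y12.00 E0.7261
G1 X4.97 Y17.50 E1.0291
G1 X6.47 Y19.00 E1.1419
G1 X0.00 Y19.00 E1.4863
G1 X0.00 Y0.37 E2.4777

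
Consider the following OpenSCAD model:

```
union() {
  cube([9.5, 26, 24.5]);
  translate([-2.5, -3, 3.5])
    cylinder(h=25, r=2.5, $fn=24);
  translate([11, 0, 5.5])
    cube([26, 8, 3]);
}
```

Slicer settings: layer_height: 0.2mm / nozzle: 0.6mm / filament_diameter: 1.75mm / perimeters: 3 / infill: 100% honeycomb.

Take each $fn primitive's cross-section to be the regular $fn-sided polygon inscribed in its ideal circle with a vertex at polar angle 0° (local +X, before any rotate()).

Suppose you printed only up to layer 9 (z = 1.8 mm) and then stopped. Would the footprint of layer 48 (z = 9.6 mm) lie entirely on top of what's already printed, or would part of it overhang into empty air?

Compare the two slices. At z = 1.8: the 9.5×26 cube contributes its full rectangle (area 247.00 mm²); the cylinder at (-2.5, -3) is not intersected at this z (z outside [3.5, 28.5]); the cube at (11, 0) is absent (z outside [5.5, 8.5]); Combining (union): only the 9.5×26 cube is present, so the union is just that shape — area = 247.00 mm². At z = 9.6: the 9.5×26 cube contributes its full rectangle (area 247.00 mm²); the r=2.5 cylinder at (-2.5, -3) gives a regular 24-gon of circumradius 2.5 (constant along its height) (area = (24/2)·2.500²·sin(360°/24) = 19.41 mm²); the cube at (11, 0) is not intersected at this z (z outside [5.5, 8.5]); Taking the union: the 2 present regions are separate (no shared area or edge), so areas and boundary lengths simply add and each stays a separate island — area = 266.41 mm². Checking containment: at z = 9.6 the cross-section extends beyond the z = 1.8 cross-section by about 19.41 mm².

part overhangs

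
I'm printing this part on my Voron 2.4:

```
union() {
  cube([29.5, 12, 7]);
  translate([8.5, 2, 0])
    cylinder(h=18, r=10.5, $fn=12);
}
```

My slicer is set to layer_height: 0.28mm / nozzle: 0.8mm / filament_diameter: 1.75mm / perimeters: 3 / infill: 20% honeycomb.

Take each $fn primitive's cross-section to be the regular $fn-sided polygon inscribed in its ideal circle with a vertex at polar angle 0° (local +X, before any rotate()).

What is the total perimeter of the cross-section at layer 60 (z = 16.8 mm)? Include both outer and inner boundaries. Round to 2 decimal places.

65.22 mm

At z = 16.8 mm: the cube does not reach this height (z outside [0, 7]); the cylinder at (8.5, 2): section is a regular 12-gon, circumradius r=10.5 (perimeter = 2·12·10.500·sin(180°/12) = 65.22 mm); Merging all regions: only the r=10.5 cylinder at (8.5, 2) is present, so the union is just that shape — boundary = 65.22 mm. Overall, the cross-section is a single solid region. Total boundary length (outer) = 65.22 mm.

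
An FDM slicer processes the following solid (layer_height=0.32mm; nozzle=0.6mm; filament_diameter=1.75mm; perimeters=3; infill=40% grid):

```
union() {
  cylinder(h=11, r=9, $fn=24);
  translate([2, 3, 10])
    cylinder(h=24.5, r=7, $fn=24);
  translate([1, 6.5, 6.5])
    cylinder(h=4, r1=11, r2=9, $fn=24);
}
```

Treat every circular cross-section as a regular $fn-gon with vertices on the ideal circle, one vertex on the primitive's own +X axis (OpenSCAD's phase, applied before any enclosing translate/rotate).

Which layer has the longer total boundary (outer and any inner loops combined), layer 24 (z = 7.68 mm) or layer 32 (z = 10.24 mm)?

Layer 24 (z = 7.68): the cylinder: section is a regular 24-gon, circumradius r=9 (perimeter = 2·24·9.000·sin(180°/24) = 56.39 mm); the cylinder at (2, 3) is absent (z outside [10, 34.5]); the cone at (1, 6.5) (r1=11→r2=9) has section circumradius 10.410 here — a regular 24-gon (perimeter = 2·24·10.410·sin(180°/24) = 65.22 mm); Taking the union: the regions partially overlap (shared area 166.59 mm²), so the edge portions inside another operand are dropped and the merged outline is re-measured after clipping — boundary = 74.55 mm. So its perimeter = 74.55 mm. Layer 32 (z = 10.24): the cylinder: section is a regular 24-gon, circumradius r=9 (perimeter = 2·24·9.000·sin(180°/24) = 56.39 mm); the r=7 cylinder at (2, 3) contributes a regular 24-gon of circumradius 7 (perimeter = 2·24·7.000·sin(180°/24) = 43.86 mm); the cone at (1, 6.5) (r1=11→r2=9) has section circumradius 9.130 here — a regular 24-gon (perimeter = 2·24·9.130·sin(180°/24) = 57.20 mm); Combining (union): the regions partially overlap (shared area 291.53 mm²), so the edge portions inside another operand are dropped and the merged outline is re-measured after clipping — boundary = 70.24 mm. So its perimeter = 70.24 mm. Layer 24 is larger (74.55 vs 70.24 mm).

layer 24 (z = 7.68 mm)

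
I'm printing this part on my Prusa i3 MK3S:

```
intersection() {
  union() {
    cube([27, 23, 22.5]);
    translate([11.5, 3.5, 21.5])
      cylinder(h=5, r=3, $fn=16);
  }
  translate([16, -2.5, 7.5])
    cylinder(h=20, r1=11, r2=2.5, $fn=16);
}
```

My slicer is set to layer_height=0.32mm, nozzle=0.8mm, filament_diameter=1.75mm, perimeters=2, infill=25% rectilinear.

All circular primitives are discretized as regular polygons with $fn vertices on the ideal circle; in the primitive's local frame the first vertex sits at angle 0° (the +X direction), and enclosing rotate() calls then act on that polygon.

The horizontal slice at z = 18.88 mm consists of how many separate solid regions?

1

At z = 18.88 mm: the cube (footprint 27×23) is included at this height; the cylinder at (11.5, 3.5) is not intersected at this z (z outside [21.5, 26.5]); Merging all regions: only the 27×23 cube is present, so the union is just that shape — 1 connected region; the cone at (16, -2.5): at t=0.569 of its height the radius interpolates to r₁+(r₂−r₁)t = 6.164, giving a regular 16-gon of that circumradius; After intersecting: the cone at (16, -2.5) partially overlaps that combined region; clipping to the common part keeps 28.59 mm² — 1 connected region. The result has 1 disconnected region.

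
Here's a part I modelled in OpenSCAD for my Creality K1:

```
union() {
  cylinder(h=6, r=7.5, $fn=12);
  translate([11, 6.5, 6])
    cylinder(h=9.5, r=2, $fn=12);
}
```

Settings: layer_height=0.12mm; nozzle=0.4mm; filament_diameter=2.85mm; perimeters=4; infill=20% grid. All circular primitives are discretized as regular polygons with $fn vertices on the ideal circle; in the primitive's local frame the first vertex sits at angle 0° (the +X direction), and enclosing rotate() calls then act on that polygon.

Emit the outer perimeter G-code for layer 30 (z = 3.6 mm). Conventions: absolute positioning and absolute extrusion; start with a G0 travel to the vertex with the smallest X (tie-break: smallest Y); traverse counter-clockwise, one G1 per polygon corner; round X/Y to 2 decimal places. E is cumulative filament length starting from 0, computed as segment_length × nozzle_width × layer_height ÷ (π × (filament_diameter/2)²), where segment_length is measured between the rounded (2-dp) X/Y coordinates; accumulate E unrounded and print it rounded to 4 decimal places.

At z = 3.6 mm: the cylinder: section is a regular 12-gon, circumradius r=7.5; the cylinder at (11, 6.5) is absent (z outside [6, 15.5]); Combining (union): only the r=7.5 cylinder is present, so the union is just that shape — 1 connected region. The outline is a single polygon with 12 vertices. Extrusion per mm of travel: 0.4 × 0.12 / (π × 1.425²) = 0.007524. Accumulating E over each segment gives final E = 0.3507.

G0 X-7.50 Y0.00 Z3.60
G1 X-6.50 Y-3.75 E0.0292
G1 X-3.75 Y-6.50 E0.0585
G1 X0.00 Y-7.50 E0.0877
G1 X3.75 Y-6.50 E0.1169
G1 X6.50 Y-3.75 E0.1461
G1 X7.50 Y0.00 E0.1753
G1 X6.50 Y3.75 E0.2045
G1 X3.75 Y6.50 E0.2338
G1 X0.00 Y7.50 E0.2630
G1 X-3.75 Y6.50 E0.2922
G1 X-6.50 Y3.75 E0.3215
G1 X-7.50 Y0.00 E0.3507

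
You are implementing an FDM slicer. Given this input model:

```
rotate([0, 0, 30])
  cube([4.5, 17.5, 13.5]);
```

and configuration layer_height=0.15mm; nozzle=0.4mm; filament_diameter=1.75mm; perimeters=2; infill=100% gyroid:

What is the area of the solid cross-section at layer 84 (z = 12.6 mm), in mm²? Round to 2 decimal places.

78.75 mm²

At z = 12.6 mm: the cube is present — its section is the full 4.5×17.5 rectangle (area 78.75 mm²); (whole slice rotated 30° about Z — lengths, areas and connectivity unchanged). Overall, the cross-section is a single solid region. Net area = 78.75 mm².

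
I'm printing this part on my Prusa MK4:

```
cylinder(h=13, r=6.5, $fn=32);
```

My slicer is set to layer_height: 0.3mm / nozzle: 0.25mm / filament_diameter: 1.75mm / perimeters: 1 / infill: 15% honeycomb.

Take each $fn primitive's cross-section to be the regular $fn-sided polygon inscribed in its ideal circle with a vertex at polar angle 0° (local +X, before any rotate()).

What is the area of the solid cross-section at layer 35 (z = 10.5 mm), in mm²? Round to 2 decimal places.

131.88 mm²

At z = 10.5 mm: the cylinder: section is a regular 32-gon, circumradius r=6.5 (area = (32/2)·6.500²·sin(360°/32) = 131.88 mm²). Overall, the cross-section is a single solid region. Net area = 131.88 mm².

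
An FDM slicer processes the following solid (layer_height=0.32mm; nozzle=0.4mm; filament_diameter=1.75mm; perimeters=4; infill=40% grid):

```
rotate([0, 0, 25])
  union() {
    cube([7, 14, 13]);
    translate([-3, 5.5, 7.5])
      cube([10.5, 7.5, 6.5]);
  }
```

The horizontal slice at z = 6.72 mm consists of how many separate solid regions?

1

At z = 6.72 mm: the cube is present — its section is the full 7×14 rectangle; the cube at (-3, 5.5) does not reach this height (z outside [7.5, 14]); Combining (union): only the 7×14 cube is present, so the union is just that shape — 1 connected region; (whole slice rotated 25° about Z — lengths, areas and connectivity unchanged). The result has 1 disconnected region.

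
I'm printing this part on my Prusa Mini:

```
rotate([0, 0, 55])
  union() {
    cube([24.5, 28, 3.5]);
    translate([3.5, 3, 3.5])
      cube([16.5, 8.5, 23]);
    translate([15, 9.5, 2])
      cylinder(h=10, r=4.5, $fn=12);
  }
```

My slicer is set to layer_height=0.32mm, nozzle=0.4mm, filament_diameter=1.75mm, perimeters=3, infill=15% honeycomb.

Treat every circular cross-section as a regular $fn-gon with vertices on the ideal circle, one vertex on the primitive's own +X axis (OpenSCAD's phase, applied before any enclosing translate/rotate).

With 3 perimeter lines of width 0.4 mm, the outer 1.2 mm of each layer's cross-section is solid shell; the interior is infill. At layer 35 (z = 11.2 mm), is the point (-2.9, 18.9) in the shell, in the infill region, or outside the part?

shell

At z = 11.2 mm: the cube does not reach this height (z outside [0, 3.5]); the cube at (3.5, 3) is present — its section is the full 16.5×8.5 rectangle; the r=4.5 cylinder at (15, 9.5) contributes a regular 12-gon of circumradius 4.5; Taking the union: the regions partially overlap (shared area 47.30 mm²), so overlapping operands fuse into one piece — 1 connected region; (rotated 55° about Z; rotation is an isometry so areas/perimeters/island counts are preserved). Overall, the cross-section is a single solid region. Undo the 55° rotation: the query point maps to (13.819, 13.216) in the un-rotated model frame. The nearest boundary edge runs (12.75, 13.40)→(15.00, 14.00); distance from the point to it = 0.45 mm. The point is inside the cross-section, 0.45 mm from the nearest boundary — within the 1.2 mm shell band (3 × 0.4).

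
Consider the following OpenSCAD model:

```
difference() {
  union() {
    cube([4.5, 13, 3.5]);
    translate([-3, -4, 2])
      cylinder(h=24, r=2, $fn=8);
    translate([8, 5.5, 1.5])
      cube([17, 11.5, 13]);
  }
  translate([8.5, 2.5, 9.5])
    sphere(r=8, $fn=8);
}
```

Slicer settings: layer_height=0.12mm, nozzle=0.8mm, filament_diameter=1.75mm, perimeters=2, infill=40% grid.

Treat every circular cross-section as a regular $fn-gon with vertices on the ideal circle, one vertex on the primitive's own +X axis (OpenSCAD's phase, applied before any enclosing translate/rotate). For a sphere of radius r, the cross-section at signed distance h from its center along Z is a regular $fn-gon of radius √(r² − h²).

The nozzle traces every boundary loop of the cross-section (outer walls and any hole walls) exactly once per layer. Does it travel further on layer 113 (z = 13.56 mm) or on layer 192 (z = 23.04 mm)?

layer 113 (z = 13.56 mm)

Layer 113 (z = 13.56): the cube does not reach this height (z outside [0, 3.5]); the r=2 cylinder at (-3, -4) contributes a regular 8-gon of circumradius 2 (perimeter = 2·8·2.000·sin(180°/8) = 12.25 mm); the 17×11.5 cube at (8, 5.5) contributes its full rectangle (perimeter 57.00 mm); Taking the union: the 2 present regions are separate (no shared area or edge), so areas and boundary lengths simply add and each stays a separate island — boundary = 69.25 mm; the r=8 sphere at (8.5, 2.5) slices to a regular 8-gon of circumradius 6.893 (√(r²−h²) with h=4.06 from center) (perimeter = 2·8·6.893·sin(180°/8) = 42.21 mm); Subtracting the remaining from the first: starting from that combined region, the r=8 sphere at (8.5, 2.5) partially overlaps it — only the 16.68 mm² overlap (of its 134.40 mm²) is removed, clipping the outline — boundary = 67.25 mm. So its perimeter = 67.25 mm. Layer 192 (z = 23.04): the cube is not intersected at this z (z outside [0, 3.5]); the r=2 cylinder at (-3, -4) gives a regular 8-gon of circumradius 2 (constant along its height) (perimeter = 2·8·2.000·sin(180°/8) = 12.25 mm); the cube at (8, 5.5) does not reach this height (z outside [1.5, 14.5]); Combining (union): only the r=2 cylinder at (-3, -4) is present, so the union is just that shape — boundary = 12.25 mm; the sphere at (8.5, 2.5) is not intersected at this z (|z−center|=13.540 > r=8); Subtracting the remaining from the first: none of the subtracted shapes is present at this height, so the result so far is unchanged — boundary = 12.25 mm. So its perimeter = 12.25 mm. Layer 113 is larger (67.25 vs 12.25 mm).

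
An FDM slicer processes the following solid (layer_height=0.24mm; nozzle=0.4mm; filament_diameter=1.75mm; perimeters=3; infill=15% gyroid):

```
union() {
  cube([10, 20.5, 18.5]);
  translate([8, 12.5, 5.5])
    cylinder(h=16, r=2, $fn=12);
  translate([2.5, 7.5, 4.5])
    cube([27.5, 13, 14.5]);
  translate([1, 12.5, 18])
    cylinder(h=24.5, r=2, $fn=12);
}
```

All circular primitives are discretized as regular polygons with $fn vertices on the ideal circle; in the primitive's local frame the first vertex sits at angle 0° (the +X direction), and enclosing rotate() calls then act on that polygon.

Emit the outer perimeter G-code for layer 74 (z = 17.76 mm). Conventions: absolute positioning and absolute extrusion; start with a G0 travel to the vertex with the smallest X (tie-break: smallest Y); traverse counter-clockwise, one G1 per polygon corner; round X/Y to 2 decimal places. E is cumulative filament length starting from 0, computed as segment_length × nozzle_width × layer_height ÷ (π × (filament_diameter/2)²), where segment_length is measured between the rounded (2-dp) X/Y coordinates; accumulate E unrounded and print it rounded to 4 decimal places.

G0 X0.00 Y0.00 Z17.76
G1 X10.00 Y0.00 E0.3991
G1 X10.00 Y7.50 E0.6985
G1 X30.00 Y7.50 E1.4967
G1 X30.00 Y20.50 E2.0156
G1 X0.00 Y20.50 E3.2129
G1 X0.00 Y0.00 E4.0311

At z = 17.76 mm: the cube (footprint 10×20.5) is included at this height; the r=2 cylinder at (8, 12.5) contributes a regular 12-gon of circumradius 2; the 27.5×13 cube at (2.5, 7.5) contributes its full rectangle; the cylinder at (1, 12.5) is not intersected at this z (z outside [18, 42.5]); Taking the union: the regions partially overlap (shared area 109.50 mm²), so overlapping operands fuse into one piece — 1 connected region. The outline is a single polygon with 6 vertices. Extrusion per mm of travel: 0.4 × 0.24 / (π × 0.875²) = 0.039912. Accumulating E over each segment gives final E = 4.0311.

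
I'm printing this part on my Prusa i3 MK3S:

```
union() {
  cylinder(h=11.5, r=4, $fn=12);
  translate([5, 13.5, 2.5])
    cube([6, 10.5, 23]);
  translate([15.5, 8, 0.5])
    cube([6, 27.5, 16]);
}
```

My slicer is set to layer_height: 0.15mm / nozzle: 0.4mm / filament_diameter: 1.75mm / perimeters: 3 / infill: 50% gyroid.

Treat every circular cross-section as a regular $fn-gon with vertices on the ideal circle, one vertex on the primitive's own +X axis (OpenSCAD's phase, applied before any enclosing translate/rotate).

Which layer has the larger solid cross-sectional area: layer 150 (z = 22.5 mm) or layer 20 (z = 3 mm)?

Layer 150 (z = 22.5): the cylinder is absent (z outside [0, 11.5]); the cube at (5, 13.5) is present — its section is the full 6×10.5 rectangle (area 63.00 mm²); the cube at (15.5, 8) does not reach this height (z outside [0.5, 16.5]); Merging all regions: only the 6×10.5 cube at (5, 13.5) is present, so the union is just that shape — area = 63.00 mm². So its area = 63.00 mm². Layer 20 (z = 3): the cylinder: section is a regular 12-gon, circumradius r=4 (area = (12/2)·4.000²·sin(360°/12) = 48.00 mm²); the 6×10.5 cube at (5, 13.5) contributes its full rectangle (area 63.00 mm²); the cube at (15.5, 8) (footprint 6×27.5) is included at this height (area 165.00 mm²); Merging all regions: the 3 present regions are separate (no shared area or edge), so areas and boundary lengths simply add and each stays a separate island — area = 276.00 mm². So its area = 276.00 mm². Layer 20 is larger (276.00 vs 63.00 mm²).

layer 20 (z = 3 mm)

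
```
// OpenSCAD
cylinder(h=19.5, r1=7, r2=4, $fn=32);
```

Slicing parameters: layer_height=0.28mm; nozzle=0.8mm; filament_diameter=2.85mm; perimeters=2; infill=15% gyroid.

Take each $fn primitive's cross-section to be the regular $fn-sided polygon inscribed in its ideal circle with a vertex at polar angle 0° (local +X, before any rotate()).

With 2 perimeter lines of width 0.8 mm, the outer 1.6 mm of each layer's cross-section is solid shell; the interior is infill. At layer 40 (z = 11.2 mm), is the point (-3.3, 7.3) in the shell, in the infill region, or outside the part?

At z = 11.2 mm: the cone (r1=7→r2=4) has section circumradius 5.277 here — a regular 32-gon. Overall, the cross-section is a single solid region. The nearest boundary edge runs (-1.03, 5.18)→(-2.02, 4.88); distance from the point to it = 2.74 mm. The point is not inside any of the regions above, so it lies outside the cross-section (2.74 mm from the nearest boundary).

outside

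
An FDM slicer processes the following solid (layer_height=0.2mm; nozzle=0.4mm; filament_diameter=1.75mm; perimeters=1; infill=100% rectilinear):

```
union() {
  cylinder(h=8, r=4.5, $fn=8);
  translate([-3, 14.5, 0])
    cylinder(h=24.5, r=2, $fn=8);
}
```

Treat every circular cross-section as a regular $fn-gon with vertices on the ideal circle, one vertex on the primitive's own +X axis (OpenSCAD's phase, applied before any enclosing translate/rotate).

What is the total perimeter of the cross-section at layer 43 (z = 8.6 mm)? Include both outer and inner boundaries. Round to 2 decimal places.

12.25 mm

At z = 8.6 mm: the cylinder does not reach this height (z outside [0, 8]); the r=2 cylinder at (-3, 14.5) gives a regular 8-gon of circumradius 2 (constant along its height) (perimeter = 2·8·2.000·sin(180°/8) = 12.25 mm); Merging all regions: only the r=2 cylinder at (-3, 14.5) is present, so the union is just that shape — boundary = 12.25 mm. Overall, the cross-section is a single solid region. Total boundary length (outer) = 12.25 mm.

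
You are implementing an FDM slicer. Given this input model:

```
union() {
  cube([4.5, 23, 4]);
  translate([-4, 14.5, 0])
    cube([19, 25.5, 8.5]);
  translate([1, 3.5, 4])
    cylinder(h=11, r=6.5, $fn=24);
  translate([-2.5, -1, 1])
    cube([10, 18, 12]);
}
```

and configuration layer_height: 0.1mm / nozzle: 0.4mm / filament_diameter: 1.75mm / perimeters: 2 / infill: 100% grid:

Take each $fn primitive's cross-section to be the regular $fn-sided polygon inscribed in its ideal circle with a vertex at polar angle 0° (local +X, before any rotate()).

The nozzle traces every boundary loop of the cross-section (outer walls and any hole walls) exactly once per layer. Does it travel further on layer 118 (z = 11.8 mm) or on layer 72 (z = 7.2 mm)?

Layer 118 (z = 11.8): the cube does not reach this height (z outside [0, 4]); the cube at (-4, 14.5) is not intersected at this z (z outside [0, 8.5]); the cylinder at (1, 3.5): section is a regular 24-gon, circumradius r=6.5 (perimeter = 2·24·6.500·sin(180°/24) = 40.72 mm); the 10×18 cube at (-2.5, -1) contributes its full rectangle (perimeter 56.00 mm); Taking the union: the regions partially overlap (shared area 96.54 mm²), so the edge portions inside another operand are dropped and the merged outline is re-measured after clipping — boundary = 59.76 mm. So its perimeter = 59.76 mm. Layer 72 (z = 7.2): the cube is absent (z outside [0, 4]); the cube at (-4, 14.5) is present — its section is the full 19×25.5 rectangle (perimeter 89.00 mm); the r=6.5 cylinder at (1, 3.5) contributes a regular 24-gon of circumradius 6.5 (perimeter = 2·24·6.500·sin(180°/24) = 40.72 mm); the 10×18 cube at (-2.5, -1) contributes its full rectangle (perimeter 56.00 mm); Taking the union: the regions partially overlap (shared area 121.54 mm²), so the edge portions inside another operand are dropped and the merged outline is re-measured after clipping — boundary = 123.76 mm. So its perimeter = 123.76 mm. Layer 72 is larger (123.76 vs 59.76 mm).

layer 72 (z = 7.2 mm)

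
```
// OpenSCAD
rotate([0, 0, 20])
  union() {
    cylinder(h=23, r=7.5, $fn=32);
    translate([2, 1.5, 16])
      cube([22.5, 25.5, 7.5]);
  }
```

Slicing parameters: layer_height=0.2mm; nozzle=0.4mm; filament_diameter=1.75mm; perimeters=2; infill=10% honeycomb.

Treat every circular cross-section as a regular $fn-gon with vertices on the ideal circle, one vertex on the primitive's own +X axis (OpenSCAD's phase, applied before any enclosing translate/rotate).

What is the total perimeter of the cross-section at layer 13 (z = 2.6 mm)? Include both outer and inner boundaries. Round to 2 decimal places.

At z = 2.6 mm: the r=7.5 cylinder contributes a regular 32-gon of circumradius 7.5 (perimeter = 2·32·7.500·sin(180°/32) = 47.05 mm); the cube at (2, 1.5) is absent (z outside [16, 23.5]); Merging all regions: only the r=7.5 cylinder is present, so the union is just that shape — boundary = 47.05 mm; (whole slice rotated 20° about Z — lengths, areas and connectivity unchanged). Overall, the cross-section is a single solid region. Total boundary length (outer) = 47.05 mm.

47.05 mm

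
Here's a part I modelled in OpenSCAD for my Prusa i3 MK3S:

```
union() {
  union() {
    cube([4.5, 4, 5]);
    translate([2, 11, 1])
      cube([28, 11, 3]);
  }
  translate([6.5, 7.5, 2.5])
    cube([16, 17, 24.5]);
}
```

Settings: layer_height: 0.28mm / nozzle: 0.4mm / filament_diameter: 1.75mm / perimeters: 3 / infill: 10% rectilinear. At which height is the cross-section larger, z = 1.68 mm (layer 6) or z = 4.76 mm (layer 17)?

Layer 6 (z = 1.68): the 4.5×4 cube contributes its full rectangle (area 18.00 mm²); the 28×11 cube at (2, 11) contributes its full rectangle (area 308.00 mm²); Combining (union): the 2 present regions are separate (no shared area or edge), so areas and boundary lengths simply add and each stays a separate island — area = 326.00 mm²; the cube at (6.5, 7.5) is absent (z outside [2.5, 27]); Combining (union): only that combined region is present, so the union is just that shape — area = 326.00 mm². So its area = 326.00 mm². Layer 17 (z = 4.76): the 4.5×4 cube contributes its full rectangle (area 18.00 mm²); the cube at (2, 11) is not intersected at this z (z outside [1, 4]); Taking the union: only the 4.5×4 cube is present, so the union is just that shape — area = 18.00 mm²; the cube at (6.5, 7.5) is present — its section is the full 16×17 rectangle (area 272.00 mm²); Merging all regions: the 2 present regions are separate (no shared area or edge), so areas and boundary lengths simply add and each stays a separate island — area = 290.00 mm². So its area = 290.00 mm². Layer 6 is larger (326.00 vs 290.00 mm²).

layer 6 (z = 1.68 mm)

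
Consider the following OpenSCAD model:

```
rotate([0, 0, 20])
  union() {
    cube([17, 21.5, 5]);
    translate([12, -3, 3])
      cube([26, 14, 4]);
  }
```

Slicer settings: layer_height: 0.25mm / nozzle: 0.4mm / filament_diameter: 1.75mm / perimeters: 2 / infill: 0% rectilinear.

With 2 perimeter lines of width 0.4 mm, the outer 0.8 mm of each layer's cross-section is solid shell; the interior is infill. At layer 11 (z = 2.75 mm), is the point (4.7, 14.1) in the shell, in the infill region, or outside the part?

infill

At z = 2.75 mm: the cube (footprint 17×21.5) is included at this height; the cube at (12, -3) is absent (z outside [3, 7]); Taking the union: only the 17×21.5 cube is present, so the union is just that shape — 1 connected region; (whole slice rotated 20° about Z — lengths, areas and connectivity unchanged). Overall, the cross-section is a single solid region. Undo the 20° rotation: the query point maps to (9.239, 11.642) in the un-rotated model frame. The nearest boundary edge runs (17.00, 0.00)→(17.00, 21.50); distance from the point to it = 7.76 mm. The point is inside the cross-section and 7.76 mm from the nearest boundary — more than the 0.8 mm shell width (2 × 0.4), so it's in the infill interior.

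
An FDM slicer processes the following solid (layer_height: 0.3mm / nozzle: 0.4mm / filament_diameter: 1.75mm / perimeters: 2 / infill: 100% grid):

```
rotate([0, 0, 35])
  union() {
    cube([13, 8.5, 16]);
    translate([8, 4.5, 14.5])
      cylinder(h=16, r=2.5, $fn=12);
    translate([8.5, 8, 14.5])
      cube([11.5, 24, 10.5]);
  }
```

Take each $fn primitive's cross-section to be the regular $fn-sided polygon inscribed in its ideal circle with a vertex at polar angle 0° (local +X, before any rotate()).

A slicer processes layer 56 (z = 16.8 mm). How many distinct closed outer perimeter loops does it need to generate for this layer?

At z = 16.8 mm: the cube is absent (z outside [0, 16]); the cylinder at (8, 4.5): section is a regular 12-gon, circumradius r=2.5; the cube at (8.5, 8) (footprint 11.5×24) is included at this height; Taking the union: the 2 present regions are separate (no shared area or edge), so areas and boundary lengths simply add and each stays a separate island — 2 connected regions; (rotated 35° about Z; rotation is an isometry so areas/perimeters/island counts are preserved). The result has 2 disconnected regions.

2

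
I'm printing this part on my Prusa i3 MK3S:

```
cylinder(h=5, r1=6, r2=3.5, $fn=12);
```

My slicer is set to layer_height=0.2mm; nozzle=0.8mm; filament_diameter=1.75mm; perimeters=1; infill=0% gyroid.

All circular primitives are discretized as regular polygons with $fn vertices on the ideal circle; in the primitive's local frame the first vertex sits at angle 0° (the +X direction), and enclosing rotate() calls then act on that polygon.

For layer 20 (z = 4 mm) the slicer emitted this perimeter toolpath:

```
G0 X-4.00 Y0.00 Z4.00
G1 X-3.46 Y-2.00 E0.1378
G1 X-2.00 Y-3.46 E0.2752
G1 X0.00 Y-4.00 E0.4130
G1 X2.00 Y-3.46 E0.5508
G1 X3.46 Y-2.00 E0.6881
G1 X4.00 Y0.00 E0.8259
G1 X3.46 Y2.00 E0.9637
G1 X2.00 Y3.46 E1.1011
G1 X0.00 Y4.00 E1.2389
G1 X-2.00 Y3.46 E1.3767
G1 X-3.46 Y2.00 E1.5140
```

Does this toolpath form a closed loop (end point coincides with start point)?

no

Start point (G0): (-4.00, 0.00). End point (last G1): the path does not return to the start — open.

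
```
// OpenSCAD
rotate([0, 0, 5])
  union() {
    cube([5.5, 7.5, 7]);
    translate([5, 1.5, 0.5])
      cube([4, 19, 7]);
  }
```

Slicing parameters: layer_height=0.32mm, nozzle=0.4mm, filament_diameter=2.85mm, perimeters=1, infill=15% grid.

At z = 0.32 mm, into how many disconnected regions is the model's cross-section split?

At z = 0.32 mm: the 5.5×7.5 cube contributes its full rectangle; the cube at (5, 1.5) is not intersected at this z (z outside [0.5, 7.5]); Combining (union): only the 5.5×7.5 cube is present, so the union is just that shape — 1 connected region; (rotated 5° about Z; rotation is an isometry so areas/perimeters/island counts are preserved). The result has 1 disconnected region.

1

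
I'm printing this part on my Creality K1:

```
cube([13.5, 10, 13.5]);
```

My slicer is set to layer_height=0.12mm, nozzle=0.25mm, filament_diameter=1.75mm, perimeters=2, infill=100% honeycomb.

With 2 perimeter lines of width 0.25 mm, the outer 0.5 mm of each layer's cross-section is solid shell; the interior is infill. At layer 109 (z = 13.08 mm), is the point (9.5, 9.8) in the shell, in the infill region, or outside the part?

shell

At z = 13.08 mm: the cube (footprint 13.5×10) is included at this height. Overall, the cross-section is a single solid region. The nearest boundary edge runs (13.50, 10.00)→(0.00, 10.00); distance from the point to it = 0.20 mm. The point is inside the cross-section, 0.20 mm from the nearest boundary — within the 0.5 mm shell band (2 × 0.25).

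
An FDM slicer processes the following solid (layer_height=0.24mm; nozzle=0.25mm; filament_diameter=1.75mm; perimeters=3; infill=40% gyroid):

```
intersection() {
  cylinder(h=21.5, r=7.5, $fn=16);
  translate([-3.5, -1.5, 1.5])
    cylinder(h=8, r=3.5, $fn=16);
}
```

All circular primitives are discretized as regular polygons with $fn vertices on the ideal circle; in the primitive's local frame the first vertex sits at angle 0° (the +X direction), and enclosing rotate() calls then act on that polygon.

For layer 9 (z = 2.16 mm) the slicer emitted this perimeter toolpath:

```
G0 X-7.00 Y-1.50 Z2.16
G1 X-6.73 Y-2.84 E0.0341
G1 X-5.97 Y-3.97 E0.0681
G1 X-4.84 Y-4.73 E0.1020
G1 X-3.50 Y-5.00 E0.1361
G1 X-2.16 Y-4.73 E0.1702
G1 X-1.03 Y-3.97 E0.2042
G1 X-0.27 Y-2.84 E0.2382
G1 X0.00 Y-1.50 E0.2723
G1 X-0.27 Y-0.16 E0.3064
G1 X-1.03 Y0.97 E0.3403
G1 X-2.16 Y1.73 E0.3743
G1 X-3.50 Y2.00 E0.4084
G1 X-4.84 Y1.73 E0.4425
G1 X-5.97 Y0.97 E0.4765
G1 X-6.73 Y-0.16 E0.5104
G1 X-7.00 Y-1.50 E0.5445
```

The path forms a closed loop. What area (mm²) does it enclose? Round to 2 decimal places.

Apply the shoelace formula to the sequence of (X, Y) vertices; enclosed area = 37.43 mm².

37.43 mm²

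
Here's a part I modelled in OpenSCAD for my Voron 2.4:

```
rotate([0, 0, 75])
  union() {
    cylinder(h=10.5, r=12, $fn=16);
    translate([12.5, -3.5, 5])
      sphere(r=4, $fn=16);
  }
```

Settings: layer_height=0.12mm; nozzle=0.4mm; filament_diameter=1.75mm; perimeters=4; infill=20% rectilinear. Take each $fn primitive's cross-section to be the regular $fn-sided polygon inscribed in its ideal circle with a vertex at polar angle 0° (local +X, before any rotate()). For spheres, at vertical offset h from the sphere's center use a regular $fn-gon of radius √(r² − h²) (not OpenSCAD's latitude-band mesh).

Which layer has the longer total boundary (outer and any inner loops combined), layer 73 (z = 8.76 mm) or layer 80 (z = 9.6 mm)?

layer 73 (z = 8.76 mm)

Layer 73 (z = 8.76): the cylinder: section is a regular 16-gon, circumradius r=12 (perimeter = 2·16·12.000·sin(180°/16) = 74.91 mm); the r=4 sphere at (12.5, -3.5) contributes a regular 16-gon of circumradius √(4²−3.76²) = 1.365 (perimeter = 2·16·1.365·sin(180°/16) = 8.52 mm); Combining (union): the regions partially overlap (shared area 0.15 mm²), so the edge portions inside another operand are dropped and the merged outline is re-measured after clipping — boundary = 80.71 mm; (whole slice rotated 75° about Z — lengths, areas and connectivity unchanged). So its perimeter = 80.71 mm. Layer 80 (z = 9.6): the r=12 cylinder gives a regular 16-gon of circumradius 12 (constant along its height) (perimeter = 2·16·12.000·sin(180°/16) = 74.91 mm); the sphere at (12.5, -3.5) is not intersected at this z (|z−center|=4.600 > r=4); Taking the union: only the r=12 cylinder is present, so the union is just that shape — boundary = 74.91 mm; (whole slice rotated 75° about Z — lengths, areas and connectivity unchanged). So its perimeter = 74.91 mm. Layer 73 is larger (80.71 vs 74.91 mm).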